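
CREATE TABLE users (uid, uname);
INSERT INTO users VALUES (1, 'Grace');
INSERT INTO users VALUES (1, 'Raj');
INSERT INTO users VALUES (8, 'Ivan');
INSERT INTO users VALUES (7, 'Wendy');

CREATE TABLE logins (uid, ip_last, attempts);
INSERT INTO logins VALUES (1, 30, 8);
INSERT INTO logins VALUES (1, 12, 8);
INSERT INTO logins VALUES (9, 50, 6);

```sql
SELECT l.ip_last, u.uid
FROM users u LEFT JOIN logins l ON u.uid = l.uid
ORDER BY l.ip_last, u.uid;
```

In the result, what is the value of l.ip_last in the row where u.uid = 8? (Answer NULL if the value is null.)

LEFT JOIN keeps every row from `users`; unmatched rows get NULL for `logins`'s columns.
Matching on u.uid = l.uid.
- u row (uid=1): matches 2 l row(s) → 2 output row(s).
- u row (uid=1): matches 2 l row(s) → 2 output row(s).
- u row (uid=8): no match → kept, l columns NULL.
- u row (uid=7): no match → kept, l columns NULL.

NULL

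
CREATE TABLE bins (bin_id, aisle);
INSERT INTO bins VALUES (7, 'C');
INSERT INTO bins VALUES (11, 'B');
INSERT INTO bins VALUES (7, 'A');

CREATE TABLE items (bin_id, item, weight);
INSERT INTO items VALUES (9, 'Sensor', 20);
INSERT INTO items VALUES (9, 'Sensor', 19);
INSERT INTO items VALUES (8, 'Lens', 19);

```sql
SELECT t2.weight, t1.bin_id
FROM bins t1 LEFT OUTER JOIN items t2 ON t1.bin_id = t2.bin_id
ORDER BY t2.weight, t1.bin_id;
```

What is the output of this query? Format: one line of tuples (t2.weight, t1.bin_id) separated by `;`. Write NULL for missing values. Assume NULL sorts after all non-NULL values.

LEFT JOIN keeps every row from `bins`; unmatched rows get NULL for `items`'s columns.
Matching on t1.bin_id = t2.bin_id.
- t1 row (bin_id=7): no match → kept, t2 columns NULL.
- t1 row (bin_id=11): no match → kept, t2 columns NULL.
- t1 row (bin_id=7): no match → kept, t2 columns NULL.
After projecting and ordering:
t2.weight | t1.bin_id
NULL | 7
NULL | 7
NULL | 11

(NULL, 7); (NULL, 7); (NULL, 11)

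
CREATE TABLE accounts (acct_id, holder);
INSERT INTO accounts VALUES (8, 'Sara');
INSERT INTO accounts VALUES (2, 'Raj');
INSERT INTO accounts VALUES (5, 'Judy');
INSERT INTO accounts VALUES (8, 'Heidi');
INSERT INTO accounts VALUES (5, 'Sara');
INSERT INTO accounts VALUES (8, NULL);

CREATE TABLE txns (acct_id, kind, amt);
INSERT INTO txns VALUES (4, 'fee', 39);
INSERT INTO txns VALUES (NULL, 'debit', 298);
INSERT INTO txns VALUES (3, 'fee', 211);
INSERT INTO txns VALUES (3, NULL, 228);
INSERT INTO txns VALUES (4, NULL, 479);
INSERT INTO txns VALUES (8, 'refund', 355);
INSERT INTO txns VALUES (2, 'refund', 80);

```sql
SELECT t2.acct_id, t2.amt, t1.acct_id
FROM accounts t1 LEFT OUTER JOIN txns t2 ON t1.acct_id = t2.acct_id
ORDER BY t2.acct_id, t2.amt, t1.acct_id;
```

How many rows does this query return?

6

LEFT JOIN keeps every row from `accounts`; unmatched rows get NULL for `txns`'s columns.
Matching on t1.acct_id = t2.acct_id. A NULL in a compared column never satisfies the condition.
- t1 (acct_id=8) pairs with 1 row(s) of t2.
- t1 (acct_id=2) pairs with 1 row(s) of t2.
- t1 (acct_id=5) has no partner → padded with NULL.
- t1 (acct_id=8) pairs with 1 row(s) of t2.
- t1 (acct_id=5) has no partner → padded with NULL.
- t1 (acct_id=8) pairs with 1 row(s) of t2.
Total: 4 matched + 2 padded = 6 rows.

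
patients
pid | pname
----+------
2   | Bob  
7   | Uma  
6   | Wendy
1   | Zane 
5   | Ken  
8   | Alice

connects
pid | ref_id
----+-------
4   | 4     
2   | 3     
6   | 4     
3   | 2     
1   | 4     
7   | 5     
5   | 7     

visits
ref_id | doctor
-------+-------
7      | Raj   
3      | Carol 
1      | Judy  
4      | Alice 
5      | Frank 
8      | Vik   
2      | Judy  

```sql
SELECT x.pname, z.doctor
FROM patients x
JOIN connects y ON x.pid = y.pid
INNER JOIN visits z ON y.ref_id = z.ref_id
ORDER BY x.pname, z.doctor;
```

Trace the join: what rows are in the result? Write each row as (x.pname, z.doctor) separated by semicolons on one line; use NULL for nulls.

(Bob, Carol); (Ken, Raj); (Uma, Frank); (Wendy, Alice); (Zane, Alice)

Step 1 — x INNER JOIN y on pid → 5 row(s).
Then INNER JOIN `visits z` on ref_id: keep only rows whose y.ref_id appears in z.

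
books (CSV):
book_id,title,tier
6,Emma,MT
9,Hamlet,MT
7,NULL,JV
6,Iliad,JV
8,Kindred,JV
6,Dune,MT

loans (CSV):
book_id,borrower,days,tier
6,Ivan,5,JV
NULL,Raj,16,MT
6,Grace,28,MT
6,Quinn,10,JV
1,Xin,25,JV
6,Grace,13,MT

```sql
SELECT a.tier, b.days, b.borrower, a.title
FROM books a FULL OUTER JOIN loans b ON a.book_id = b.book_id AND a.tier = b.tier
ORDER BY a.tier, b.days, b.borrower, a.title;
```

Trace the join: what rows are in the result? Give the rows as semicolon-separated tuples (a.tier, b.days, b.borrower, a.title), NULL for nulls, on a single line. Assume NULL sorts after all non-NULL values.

(JV, 5, Ivan, Iliad); (JV, 10, Quinn, Iliad); (JV, NULL, NULL, Kindred); (JV, NULL, NULL, NULL); (MT, 13, Grace, Dune); (MT, 13, Grace, Emma); (MT, 28, Grace, Dune); (MT, 28, Grace, Emma); (MT, NULL, NULL, Hamlet); (NULL, 16, Raj, NULL); (NULL, 25, Xin, NULL)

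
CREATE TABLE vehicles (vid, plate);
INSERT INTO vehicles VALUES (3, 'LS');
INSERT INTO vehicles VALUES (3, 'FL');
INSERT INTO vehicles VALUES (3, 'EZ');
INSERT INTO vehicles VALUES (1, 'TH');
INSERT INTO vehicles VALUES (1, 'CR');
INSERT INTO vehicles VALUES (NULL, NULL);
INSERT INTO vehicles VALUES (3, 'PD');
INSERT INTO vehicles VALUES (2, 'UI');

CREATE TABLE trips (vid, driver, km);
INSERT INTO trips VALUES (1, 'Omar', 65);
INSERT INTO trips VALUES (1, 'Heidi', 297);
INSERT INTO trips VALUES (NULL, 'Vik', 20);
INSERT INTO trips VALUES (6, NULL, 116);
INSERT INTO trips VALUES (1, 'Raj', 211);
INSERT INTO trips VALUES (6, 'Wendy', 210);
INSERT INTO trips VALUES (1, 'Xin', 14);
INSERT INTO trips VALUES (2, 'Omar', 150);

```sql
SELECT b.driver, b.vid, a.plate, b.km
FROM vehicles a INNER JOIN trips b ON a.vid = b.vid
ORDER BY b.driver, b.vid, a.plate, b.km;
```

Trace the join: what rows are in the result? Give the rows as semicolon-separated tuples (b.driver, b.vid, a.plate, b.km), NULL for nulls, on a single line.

INNER JOIN keeps only pairs where the ON condition holds.
Matching on a.vid = b.vid. A NULL in a compared column never satisfies the condition.
- a (vid=3) has no partner → excluded.
- a (vid=3) has no partner → excluded.
- a (vid=3) has no partner → excluded.
- a (vid=1) pairs with 4 row(s) of b.
- a (vid=1) pairs with 4 row(s) of b.
- a (vid=NULL) has no partner → excluded.
- a (vid=3) has no partner → excluded.
- a (vid=2) pairs with 1 row(s) of b.
After projecting and ordering:
b.driver | b.vid | a.plate | b.km
Heidi | 1 | CR | 297
Heidi | 1 | TH | 297
Omar | 1 | CR | 65
Omar | 1 | TH | 65
Omar | 2 | UI | 150
Raj | 1 | CR | 211
Raj | 1 | TH | 211
Xin | 1 | CR | 14
Xin | 1 | TH | 14

(Heidi, 1, CR, 297); (Heidi, 1, TH, 297); (Omar, 1, CR, 65); (Omar, 1, TH, 65); (Omar, 2, UI, 150); (Raj, 1, CR, 211); (Raj, 1, TH, 211); (Xin, 1, CR, 14); (Xin, 1, TH, 14)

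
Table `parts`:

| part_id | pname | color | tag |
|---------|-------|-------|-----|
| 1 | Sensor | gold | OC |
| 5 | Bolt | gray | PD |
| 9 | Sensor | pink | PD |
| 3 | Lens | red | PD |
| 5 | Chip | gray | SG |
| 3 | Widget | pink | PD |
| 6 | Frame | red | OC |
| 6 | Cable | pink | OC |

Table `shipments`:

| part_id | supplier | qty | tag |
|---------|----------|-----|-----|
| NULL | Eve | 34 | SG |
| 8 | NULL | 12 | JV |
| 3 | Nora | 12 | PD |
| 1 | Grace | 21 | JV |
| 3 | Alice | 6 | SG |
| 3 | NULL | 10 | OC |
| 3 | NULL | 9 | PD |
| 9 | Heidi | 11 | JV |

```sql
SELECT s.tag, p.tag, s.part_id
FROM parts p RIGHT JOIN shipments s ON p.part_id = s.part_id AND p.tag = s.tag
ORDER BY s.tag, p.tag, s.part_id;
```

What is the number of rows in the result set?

10

RIGHT JOIN keeps every row from `shipments`; unmatched rows get NULL for `parts`'s columns.
Matching on p.part_id = s.part_id AND p.tag = s.tag. A NULL in a compared column never satisfies the condition.
- p (part_id=1, tag=OC) has no partner in s.
- p (part_id=5, tag=PD) has no partner in s.
- p (part_id=9, tag=PD) has no partner in s.
- p (part_id=3, tag=PD) pairs with 2 row(s) of s.
- p (part_id=5, tag=SG) has no partner in s.
- p (part_id=3, tag=PD) pairs with 2 row(s) of s.
- p (part_id=6, tag=OC) has no partner in s.
- p (part_id=6, tag=OC) has no partner in s.
- plus 6 unmatched s row(s), each kept with NULL p columns.
Total: 4 matched + 6 padded = 10 rows.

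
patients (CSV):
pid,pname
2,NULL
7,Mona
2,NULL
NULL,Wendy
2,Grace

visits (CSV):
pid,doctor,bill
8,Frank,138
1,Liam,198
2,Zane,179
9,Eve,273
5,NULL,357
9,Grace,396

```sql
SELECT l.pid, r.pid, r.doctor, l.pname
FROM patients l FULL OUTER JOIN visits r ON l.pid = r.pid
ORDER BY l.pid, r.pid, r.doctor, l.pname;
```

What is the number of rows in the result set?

10

FULL OUTER JOIN keeps every row from both sides; unmatched rows get NULL for the other side's columns.
Matching on l.pid = r.pid. A NULL in a compared column never satisfies the condition.
- l row (pid=2): matches 1 r row(s) → 1 output row(s).
- l row (pid=7): no match → kept, r columns NULL.
- l row (pid=2): matches 1 r row(s) → 1 output row(s).
- l row (pid=NULL): no match → kept, r columns NULL.
- l row (pid=2): matches 1 r row(s) → 1 output row(s).
- 5 row(s) from r found no l partner → padded with NULL.
Total: 3 matched + 7 padded = 10 rows.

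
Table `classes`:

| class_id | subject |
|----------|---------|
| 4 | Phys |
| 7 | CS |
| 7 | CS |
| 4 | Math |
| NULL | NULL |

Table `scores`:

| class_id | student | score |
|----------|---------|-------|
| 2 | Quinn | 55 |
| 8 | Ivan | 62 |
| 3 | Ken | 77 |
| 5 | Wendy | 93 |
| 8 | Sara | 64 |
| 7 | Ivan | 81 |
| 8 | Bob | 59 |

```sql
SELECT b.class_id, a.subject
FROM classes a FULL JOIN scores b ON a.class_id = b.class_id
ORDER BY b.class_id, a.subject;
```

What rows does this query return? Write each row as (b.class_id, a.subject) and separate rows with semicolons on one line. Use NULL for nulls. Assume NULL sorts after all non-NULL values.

(2, NULL); (3, NULL); (5, NULL); (7, CS); (7, CS); (8, NULL); (8, NULL); (8, NULL); (NULL, Math); (NULL, Phys); (NULL, NULL)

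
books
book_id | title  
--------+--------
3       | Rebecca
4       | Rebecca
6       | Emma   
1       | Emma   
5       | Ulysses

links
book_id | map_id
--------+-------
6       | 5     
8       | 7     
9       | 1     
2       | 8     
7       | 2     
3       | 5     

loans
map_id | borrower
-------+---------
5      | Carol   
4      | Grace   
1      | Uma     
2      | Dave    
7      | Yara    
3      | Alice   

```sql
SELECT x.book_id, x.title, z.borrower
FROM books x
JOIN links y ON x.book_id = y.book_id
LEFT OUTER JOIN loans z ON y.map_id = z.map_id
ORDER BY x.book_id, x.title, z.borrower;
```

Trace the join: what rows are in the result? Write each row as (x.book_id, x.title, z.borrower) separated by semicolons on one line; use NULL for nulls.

(3, Rebecca, Carol); (6, Emma, Carol)

Step 1 — x INNER JOIN y on book_id → 2 row(s).
Then LEFT JOIN `loans z` on map_id: each of those 2 rows is kept; rows whose y.map_id has no match in z get NULL for z's columns.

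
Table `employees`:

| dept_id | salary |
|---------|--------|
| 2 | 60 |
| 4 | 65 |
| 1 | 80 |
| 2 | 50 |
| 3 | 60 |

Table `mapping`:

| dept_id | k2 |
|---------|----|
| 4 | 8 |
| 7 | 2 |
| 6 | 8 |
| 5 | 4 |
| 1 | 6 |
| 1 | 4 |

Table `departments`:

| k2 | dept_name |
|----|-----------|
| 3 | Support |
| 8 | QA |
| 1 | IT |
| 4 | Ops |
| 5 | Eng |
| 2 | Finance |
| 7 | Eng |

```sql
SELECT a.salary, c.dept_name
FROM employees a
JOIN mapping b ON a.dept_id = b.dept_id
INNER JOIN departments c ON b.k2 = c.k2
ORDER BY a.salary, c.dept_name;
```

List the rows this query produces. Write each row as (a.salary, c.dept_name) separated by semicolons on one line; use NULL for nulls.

(65, QA); (80, Ops)

Joins associate left-to-right: employees INNER JOIN mapping on dept_id gives 3 intermediate row(s).
Then INNER JOIN `departments c` on k2: keep only rows whose b.k2 appears in c.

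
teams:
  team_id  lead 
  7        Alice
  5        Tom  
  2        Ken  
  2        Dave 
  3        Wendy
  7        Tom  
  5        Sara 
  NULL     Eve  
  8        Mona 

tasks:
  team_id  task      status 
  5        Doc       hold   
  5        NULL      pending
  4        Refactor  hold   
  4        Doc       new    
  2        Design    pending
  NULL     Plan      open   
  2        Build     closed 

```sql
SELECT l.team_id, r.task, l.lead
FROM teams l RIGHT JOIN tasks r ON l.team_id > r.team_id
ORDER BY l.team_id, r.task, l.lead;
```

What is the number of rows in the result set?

RIGHT JOIN keeps every row from `tasks`; unmatched rows get NULL for `teams`'s columns.
Matching on l.team_id > r.team_id. A NULL in a compared column never satisfies the condition.
Matched pairs: 28; unmatched r rows kept: 1.
Total: 28 matched + 1 padded = 29 rows.

29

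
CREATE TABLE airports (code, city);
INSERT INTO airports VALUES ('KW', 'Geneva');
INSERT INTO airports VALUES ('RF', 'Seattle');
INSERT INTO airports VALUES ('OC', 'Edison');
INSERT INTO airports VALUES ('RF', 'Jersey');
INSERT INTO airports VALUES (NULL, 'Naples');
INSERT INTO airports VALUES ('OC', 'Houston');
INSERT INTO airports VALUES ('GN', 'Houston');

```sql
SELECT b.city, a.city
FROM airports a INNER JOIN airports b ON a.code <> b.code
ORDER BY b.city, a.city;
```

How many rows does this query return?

INNER JOIN keeps only pairs where the ON condition holds.
Matching on a.code <> b.code. A NULL in a compared column never satisfies the condition.
- a (code=KW) pairs with 5 row(s) of b.
- a (code=RF) pairs with 4 row(s) of b.
- a (code=OC) pairs with 4 row(s) of b.
- a (code=RF) pairs with 4 row(s) of b.
- a (code=NULL) has no partner → excluded.
- a (code=OC) pairs with 4 row(s) of b.
- a (code=GN) pairs with 5 row(s) of b.
Total: 26 rows.

26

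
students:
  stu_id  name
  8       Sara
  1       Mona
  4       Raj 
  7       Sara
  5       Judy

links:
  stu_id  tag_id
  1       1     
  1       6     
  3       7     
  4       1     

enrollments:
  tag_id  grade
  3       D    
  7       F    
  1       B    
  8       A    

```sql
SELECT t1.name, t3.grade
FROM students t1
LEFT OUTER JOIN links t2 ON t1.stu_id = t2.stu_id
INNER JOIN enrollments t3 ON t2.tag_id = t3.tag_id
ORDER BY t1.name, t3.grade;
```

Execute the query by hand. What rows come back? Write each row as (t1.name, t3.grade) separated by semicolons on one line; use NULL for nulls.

(Mona, B); (Raj, B)

Joins associate left-to-right: students LEFT JOIN links on stu_id gives 6 intermediate row(s).
Then INNER JOIN `enrollments t3` on tag_id: keep only rows whose t2.tag_id appears in t3.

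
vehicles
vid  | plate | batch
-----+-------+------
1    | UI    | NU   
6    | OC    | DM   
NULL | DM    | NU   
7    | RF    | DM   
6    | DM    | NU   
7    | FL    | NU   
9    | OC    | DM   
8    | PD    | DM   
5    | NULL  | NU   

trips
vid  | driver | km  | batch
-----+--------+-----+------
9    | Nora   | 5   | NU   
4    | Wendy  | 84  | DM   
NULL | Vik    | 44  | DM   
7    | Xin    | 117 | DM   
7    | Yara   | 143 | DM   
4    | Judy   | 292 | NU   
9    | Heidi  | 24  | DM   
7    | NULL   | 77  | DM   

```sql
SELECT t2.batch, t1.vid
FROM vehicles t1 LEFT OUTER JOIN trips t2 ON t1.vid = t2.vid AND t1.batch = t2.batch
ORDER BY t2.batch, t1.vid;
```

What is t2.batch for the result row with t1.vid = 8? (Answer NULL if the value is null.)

LEFT JOIN keeps every row from `vehicles`; unmatched rows get NULL for `trips`'s columns.
Matching on t1.vid = t2.vid AND t1.batch = t2.batch. A NULL in a compared column never satisfies the condition.
- t1 (vid=1, batch=NU) has no partner → padded with NULL.
- t1 (vid=6, batch=DM) has no partner → padded with NULL.
- t1 (vid=NULL, batch=NU) has no partner → padded with NULL.
- t1 (vid=7, batch=DM) pairs with 3 row(s) of t2.
- t1 (vid=6, batch=NU) has no partner → padded with NULL.
- t1 (vid=7, batch=NU) has no partner → padded with NULL.
- t1 (vid=9, batch=DM) pairs with 1 row(s) of t2.
- t1 (vid=8, batch=DM) has no partner → padded with NULL.
- t1 (vid=5, batch=NU) has no partner → padded with NULL.

NULL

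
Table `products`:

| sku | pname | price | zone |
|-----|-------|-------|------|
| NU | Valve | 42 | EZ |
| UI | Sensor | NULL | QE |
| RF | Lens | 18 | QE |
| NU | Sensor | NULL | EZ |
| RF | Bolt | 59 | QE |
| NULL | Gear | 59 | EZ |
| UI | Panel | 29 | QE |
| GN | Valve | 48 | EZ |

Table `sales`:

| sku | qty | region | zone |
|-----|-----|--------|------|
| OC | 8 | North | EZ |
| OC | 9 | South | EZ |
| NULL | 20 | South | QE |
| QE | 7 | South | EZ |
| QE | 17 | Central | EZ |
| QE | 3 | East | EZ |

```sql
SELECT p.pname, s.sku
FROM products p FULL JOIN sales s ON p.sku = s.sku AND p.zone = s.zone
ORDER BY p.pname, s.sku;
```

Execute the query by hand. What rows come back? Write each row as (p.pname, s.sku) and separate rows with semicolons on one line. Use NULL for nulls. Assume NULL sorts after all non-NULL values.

(Bolt, NULL); (Gear, NULL); (Lens, NULL); (Panel, NULL); (Sensor, NULL); (Sensor, NULL); (Valve, NULL); (Valve, NULL); (NULL, OC); (NULL, OC); (NULL, QE); (NULL, QE); (NULL, QE); (NULL, NULL)

FULL OUTER JOIN keeps every row from both sides; unmatched rows get NULL for the other side's columns.
Matching on p.sku = s.sku AND p.zone = s.zone. A NULL in a compared column never satisfies the condition.
Matched pairs: 0; unmatched p rows kept: 8; unmatched s rows kept: 6.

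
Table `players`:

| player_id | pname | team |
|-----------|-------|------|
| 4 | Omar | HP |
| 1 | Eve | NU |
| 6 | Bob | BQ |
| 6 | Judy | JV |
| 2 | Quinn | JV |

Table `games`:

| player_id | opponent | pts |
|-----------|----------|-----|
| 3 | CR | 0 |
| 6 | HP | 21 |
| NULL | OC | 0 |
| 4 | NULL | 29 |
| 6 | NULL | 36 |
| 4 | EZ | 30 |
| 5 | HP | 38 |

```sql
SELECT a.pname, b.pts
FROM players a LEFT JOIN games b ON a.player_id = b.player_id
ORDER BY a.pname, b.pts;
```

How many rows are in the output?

LEFT JOIN keeps every row from `players`; unmatched rows get NULL for `games`'s columns.
Matching on a.player_id = b.player_id. A NULL in a compared column never satisfies the condition.
- a row (player_id=4): matches 2 b row(s) → 2 output row(s).
- a row (player_id=1): no match → kept, b columns NULL.
- a row (player_id=6): matches 2 b row(s) → 2 output row(s).
- a row (player_id=6): matches 2 b row(s) → 2 output row(s).
- a row (player_id=2): no match → kept, b columns NULL.
Total: 6 matched + 2 padded = 8 rows.

8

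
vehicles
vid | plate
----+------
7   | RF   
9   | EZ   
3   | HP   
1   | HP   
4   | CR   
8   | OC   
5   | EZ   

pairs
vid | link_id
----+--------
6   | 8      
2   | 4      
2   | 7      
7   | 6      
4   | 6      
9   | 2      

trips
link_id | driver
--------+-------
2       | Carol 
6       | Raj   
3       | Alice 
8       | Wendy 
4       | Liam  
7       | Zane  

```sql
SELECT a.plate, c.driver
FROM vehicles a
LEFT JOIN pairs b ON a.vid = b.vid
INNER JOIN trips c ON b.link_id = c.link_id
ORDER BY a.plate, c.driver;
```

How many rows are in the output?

3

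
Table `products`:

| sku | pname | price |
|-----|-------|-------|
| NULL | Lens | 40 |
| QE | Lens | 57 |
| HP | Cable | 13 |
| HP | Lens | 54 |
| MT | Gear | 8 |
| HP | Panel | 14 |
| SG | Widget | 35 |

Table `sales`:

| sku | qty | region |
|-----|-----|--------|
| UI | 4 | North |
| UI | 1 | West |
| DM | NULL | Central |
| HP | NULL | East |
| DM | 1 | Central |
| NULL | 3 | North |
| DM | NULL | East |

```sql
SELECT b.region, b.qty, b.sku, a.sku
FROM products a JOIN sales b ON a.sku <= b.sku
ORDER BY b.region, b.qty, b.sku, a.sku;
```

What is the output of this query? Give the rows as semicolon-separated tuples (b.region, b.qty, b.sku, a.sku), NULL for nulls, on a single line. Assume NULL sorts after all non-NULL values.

(East, NULL, HP, HP); (East, NULL, HP, HP); (East, NULL, HP, HP); (North, 4, UI, HP); (North, 4, UI, HP); (North, 4, UI, HP); (North, 4, UI, MT); (North, 4, UI, QE); (North, 4, UI, SG); (West, 1, UI, HP); (West, 1, UI, HP); (West, 1, UI, HP); (West, 1, UI, MT); (West, 1, UI, QE); (West, 1, UI, SG)

INNER JOIN keeps only pairs where the ON condition holds.
Matching on a.sku <= b.sku. A NULL in a compared column never satisfies the condition.
- a row (sku=NULL): no match → dropped.
- a row (sku=QE): matches 2 b row(s) → 2 output row(s).
- a row (sku=HP): matches 3 b row(s) → 3 output row(s).
- a row (sku=HP): matches 3 b row(s) → 3 output row(s).
- a row (sku=MT): matches 2 b row(s) → 2 output row(s).
- a row (sku=HP): matches 3 b row(s) → 3 output row(s).
- a row (sku=SG): matches 2 b row(s) → 2 output row(s).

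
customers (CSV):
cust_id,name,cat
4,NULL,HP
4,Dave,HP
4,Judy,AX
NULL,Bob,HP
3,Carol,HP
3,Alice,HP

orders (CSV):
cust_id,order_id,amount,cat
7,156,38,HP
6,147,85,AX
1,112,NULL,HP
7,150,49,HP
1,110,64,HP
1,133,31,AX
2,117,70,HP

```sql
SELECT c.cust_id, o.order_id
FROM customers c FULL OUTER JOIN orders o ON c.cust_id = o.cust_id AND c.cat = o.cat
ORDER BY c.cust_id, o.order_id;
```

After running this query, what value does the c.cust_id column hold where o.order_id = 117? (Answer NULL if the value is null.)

NULL

FULL OUTER JOIN keeps every row from both sides; unmatched rows get NULL for the other side's columns.
Matching on c.cust_id = o.cust_id AND c.cat = o.cat. A NULL in a compared column never satisfies the condition.
Matched pairs: 0; unmatched c rows kept: 6; unmatched o rows kept: 7.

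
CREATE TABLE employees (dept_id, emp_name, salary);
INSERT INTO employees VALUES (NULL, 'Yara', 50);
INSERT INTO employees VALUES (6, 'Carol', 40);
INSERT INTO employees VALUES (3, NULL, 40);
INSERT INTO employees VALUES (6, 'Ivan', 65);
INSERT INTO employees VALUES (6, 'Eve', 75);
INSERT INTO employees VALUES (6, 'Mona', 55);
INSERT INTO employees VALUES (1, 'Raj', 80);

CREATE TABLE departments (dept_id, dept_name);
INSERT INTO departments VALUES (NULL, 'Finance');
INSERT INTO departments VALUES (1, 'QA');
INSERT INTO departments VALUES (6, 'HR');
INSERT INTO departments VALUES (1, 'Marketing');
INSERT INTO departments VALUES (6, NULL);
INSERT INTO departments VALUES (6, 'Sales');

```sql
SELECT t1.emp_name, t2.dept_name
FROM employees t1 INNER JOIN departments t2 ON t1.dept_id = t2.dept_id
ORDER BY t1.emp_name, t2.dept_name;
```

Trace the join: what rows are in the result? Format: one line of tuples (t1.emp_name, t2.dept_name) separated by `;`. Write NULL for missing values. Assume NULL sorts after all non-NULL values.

INNER JOIN keeps only pairs where the ON condition holds.
Matching on t1.dept_id = t2.dept_id. A NULL in a compared column never satisfies the condition.
- t1[0] dept_id=NULL → no match; dropped.
- t1[1] dept_id=6 → 3 match(es) in t2 → 3 row(s).
- t1[2] dept_id=3 → no match; dropped.
- t1[3] dept_id=6 → 3 match(es) in t2 → 3 row(s).
- t1[4] dept_id=6 → 3 match(es) in t2 → 3 row(s).
- t1[5] dept_id=6 → 3 match(es) in t2 → 3 row(s).
- t1[6] dept_id=1 → 2 match(es) in t2 → 2 row(s).

(Carol, HR); (Carol, Sales); (Carol, NULL); (Eve, HR); (Eve, Sales); (Eve, NULL); (Ivan, HR); (Ivan, Sales); (Ivan, NULL); (Mona, HR); (Mona, Sales); (Mona, NULL); (Raj, Marketing); (Raj, QA)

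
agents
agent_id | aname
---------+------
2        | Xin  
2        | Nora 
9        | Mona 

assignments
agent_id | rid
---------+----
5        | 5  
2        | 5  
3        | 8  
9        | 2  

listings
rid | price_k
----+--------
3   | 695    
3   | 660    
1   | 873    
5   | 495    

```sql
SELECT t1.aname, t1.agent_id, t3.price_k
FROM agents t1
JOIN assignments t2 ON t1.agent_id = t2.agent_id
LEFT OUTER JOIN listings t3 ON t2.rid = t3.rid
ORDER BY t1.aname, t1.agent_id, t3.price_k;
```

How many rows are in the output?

Step 1 — t1 INNER JOIN t2 on agent_id → 3 row(s).
Then LEFT JOIN `listings t3` on rid: each of those 3 rows is kept; rows whose t2.rid has no match in t3 get NULL for t3's columns.
Result: 3 row(s).

3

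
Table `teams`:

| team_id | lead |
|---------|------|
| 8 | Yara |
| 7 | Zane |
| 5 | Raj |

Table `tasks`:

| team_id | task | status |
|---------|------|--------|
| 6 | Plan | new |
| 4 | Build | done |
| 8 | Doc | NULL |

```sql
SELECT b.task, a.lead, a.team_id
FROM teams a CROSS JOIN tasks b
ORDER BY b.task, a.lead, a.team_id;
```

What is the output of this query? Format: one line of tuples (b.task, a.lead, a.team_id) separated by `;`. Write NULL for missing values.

(Build, Raj, 5); (Build, Yara, 8); (Build, Zane, 7); (Doc, Raj, 5); (Doc, Yara, 8); (Doc, Zane, 7); (Plan, Raj, 5); (Plan, Yara, 8); (Plan, Zane, 7)

CROSS JOIN pairs every row of `teams` with every row of `tasks`: 3 × 3 = 9 rows.
After projecting and ordering:
b.task | a.lead | a.team_id
Build | Raj | 5
Build | Yara | 8
Build | Zane | 7
Doc | Raj | 5
Doc | Yara | 8
Doc | Zane | 7
Plan | Raj | 5
Plan | Yara | 8
Plan | Zane | 7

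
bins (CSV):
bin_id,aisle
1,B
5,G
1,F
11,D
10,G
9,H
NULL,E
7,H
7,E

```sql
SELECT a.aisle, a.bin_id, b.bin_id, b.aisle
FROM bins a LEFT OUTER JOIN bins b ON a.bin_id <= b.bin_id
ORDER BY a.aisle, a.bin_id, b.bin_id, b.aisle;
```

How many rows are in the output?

39

LEFT JOIN keeps every row from `bins a`; unmatched rows get NULL for `bins b`'s columns.
Matching on a.bin_id <= b.bin_id. A NULL in a compared column never satisfies the condition.
Matched pairs: 38; unmatched a rows kept: 1.
Total: 38 matched + 1 padded = 39 rows.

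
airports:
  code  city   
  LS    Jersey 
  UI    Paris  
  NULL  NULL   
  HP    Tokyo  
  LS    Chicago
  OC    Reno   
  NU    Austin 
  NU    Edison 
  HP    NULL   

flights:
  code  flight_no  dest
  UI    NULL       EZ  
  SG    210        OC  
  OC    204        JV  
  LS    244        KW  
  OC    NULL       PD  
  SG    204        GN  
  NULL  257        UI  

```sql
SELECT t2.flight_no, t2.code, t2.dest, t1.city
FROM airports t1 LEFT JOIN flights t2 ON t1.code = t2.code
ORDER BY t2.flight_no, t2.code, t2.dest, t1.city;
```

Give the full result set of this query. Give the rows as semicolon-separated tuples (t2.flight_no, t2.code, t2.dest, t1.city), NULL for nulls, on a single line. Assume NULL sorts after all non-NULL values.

LEFT JOIN keeps every row from `airports`; unmatched rows get NULL for `flights`'s columns.
Matching on t1.code = t2.code. A NULL in a compared column never satisfies the condition.
- t1[0] code=LS → 1 match(es) in t2 → 1 row(s).
- t1[1] code=UI → 1 match(es) in t2 → 1 row(s).
- t1[2] code=NULL → no match; kept with NULLs on the t2 side.
- t1[3] code=HP → no match; kept with NULLs on the t2 side.
- t1[4] code=LS → 1 match(es) in t2 → 1 row(s).
- t1[5] code=OC → 2 match(es) in t2 → 2 row(s).
- t1[6] code=NU → no match; kept with NULLs on the t2 side.
- t1[7] code=NU → no match; kept with NULLs on the t2 side.
- t1[8] code=HP → no match; kept with NULLs on the t2 side.
After projecting and ordering:
t2.flight_no | t2.code | t2.dest | t1.city
204 | OC | JV | Reno
244 | LS | KW | Chicago
244 | LS | KW | Jersey
NULL | OC | PD | Reno
NULL | UI | EZ | Paris
NULL | NULL | NULL | Austin
NULL | NULL | NULL | Edison
NULL | NULL | NULL | Tokyo
NULL | NULL | NULL | NULL
NULL | NULL | NULL | NULL

(204, OC, JV, Reno); (244, LS, KW, Chicago); (244, LS, KW, Jersey); (NULL, OC, PD, Reno); (NULL, UI, EZ, Paris); (NULL, NULL, NULL, Austin); (NULL, NULL, NULL, Edison); (NULL, NULL, NULL, Tokyo); (NULL, NULL, NULL, NULL); (NULL, NULL, NULL, NULL)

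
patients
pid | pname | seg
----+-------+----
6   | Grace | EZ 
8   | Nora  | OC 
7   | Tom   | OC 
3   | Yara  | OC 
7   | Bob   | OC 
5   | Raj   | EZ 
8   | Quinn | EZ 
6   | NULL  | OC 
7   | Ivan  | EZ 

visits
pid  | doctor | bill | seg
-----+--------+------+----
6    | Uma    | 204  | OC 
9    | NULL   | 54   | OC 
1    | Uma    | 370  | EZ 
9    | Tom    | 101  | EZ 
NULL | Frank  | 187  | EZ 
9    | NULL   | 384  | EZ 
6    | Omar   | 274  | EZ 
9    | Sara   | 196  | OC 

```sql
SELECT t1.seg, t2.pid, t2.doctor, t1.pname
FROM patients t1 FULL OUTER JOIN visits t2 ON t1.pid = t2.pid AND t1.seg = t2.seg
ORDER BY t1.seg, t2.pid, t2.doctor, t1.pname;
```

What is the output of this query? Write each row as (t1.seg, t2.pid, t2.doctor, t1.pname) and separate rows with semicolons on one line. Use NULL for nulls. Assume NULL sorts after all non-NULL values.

(EZ, 6, Omar, Grace); (EZ, NULL, NULL, Ivan); (EZ, NULL, NULL, Quinn); (EZ, NULL, NULL, Raj); (OC, 6, Uma, NULL); (OC, NULL, NULL, Bob); (OC, NULL, NULL, Nora); (OC, NULL, NULL, Tom); (OC, NULL, NULL, Yara); (NULL, 1, Uma, NULL); (NULL, 9, Sara, NULL); (NULL, 9, Tom, NULL); (NULL, 9, NULL, NULL); (NULL, 9, NULL, NULL); (NULL, NULL, Frank, NULL)

FULL OUTER JOIN keeps every row from both sides; unmatched rows get NULL for the other side's columns.
Matching on t1.pid = t2.pid AND t1.seg = t2.seg. A NULL in a compared column never satisfies the condition.
- t1 row (pid=6, seg=EZ): matches 1 t2 row(s) → 1 output row(s).
- t1 row (pid=8, seg=OC): no match → kept, t2 columns NULL.
- t1 row (pid=7, seg=OC): no match → kept, t2 columns NULL.
- t1 row (pid=3, seg=OC): no match → kept, t2 columns NULL.
- t1 row (pid=7, seg=OC): no match → kept, t2 columns NULL.
- t1 row (pid=5, seg=EZ): no match → kept, t2 columns NULL.
- t1 row (pid=8, seg=EZ): no match → kept, t2 columns NULL.
- t1 row (pid=6, seg=OC): matches 1 t2 row(s) → 1 output row(s).
- t1 row (pid=7, seg=EZ): no match → kept, t2 columns NULL.
- 6 row(s) from t2 found no t1 partner → padded with NULL.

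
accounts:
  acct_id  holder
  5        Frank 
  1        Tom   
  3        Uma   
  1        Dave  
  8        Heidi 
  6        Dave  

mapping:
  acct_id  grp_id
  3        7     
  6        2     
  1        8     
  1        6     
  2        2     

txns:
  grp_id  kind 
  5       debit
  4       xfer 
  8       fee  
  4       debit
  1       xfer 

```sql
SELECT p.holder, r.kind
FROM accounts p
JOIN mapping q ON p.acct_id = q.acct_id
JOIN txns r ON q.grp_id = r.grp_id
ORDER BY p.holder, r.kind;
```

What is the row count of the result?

2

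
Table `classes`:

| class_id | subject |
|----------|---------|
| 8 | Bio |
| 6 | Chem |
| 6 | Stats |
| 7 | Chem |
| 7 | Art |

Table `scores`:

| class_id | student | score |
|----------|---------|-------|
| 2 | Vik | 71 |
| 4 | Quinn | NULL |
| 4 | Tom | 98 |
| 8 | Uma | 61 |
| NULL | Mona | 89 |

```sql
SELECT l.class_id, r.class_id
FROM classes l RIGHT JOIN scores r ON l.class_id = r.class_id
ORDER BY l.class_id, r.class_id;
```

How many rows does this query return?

5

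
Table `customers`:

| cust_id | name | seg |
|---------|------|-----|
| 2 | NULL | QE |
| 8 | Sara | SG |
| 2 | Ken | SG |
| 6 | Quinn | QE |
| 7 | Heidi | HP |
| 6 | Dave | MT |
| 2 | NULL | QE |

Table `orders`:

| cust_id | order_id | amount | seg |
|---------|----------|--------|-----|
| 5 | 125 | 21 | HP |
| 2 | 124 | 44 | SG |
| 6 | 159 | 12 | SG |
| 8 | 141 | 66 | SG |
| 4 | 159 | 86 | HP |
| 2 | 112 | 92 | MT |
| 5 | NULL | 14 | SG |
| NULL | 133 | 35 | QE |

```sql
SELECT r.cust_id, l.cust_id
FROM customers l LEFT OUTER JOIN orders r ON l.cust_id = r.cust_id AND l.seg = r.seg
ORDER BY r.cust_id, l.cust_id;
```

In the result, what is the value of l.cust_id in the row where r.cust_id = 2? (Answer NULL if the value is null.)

2

LEFT JOIN keeps every row from `customers`; unmatched rows get NULL for `orders`'s columns.
Matching on l.cust_id = r.cust_id AND l.seg = r.seg. A NULL in a compared column never satisfies the condition.
- l row (cust_id=2, seg=QE): no match → kept, r columns NULL.
- l row (cust_id=8, seg=SG): matches 1 r row(s) → 1 output row(s).
- l row (cust_id=2, seg=SG): matches 1 r row(s) → 1 output row(s).
- l row (cust_id=6, seg=QE): no match → kept, r columns NULL.
- l row (cust_id=7, seg=HP): no match → kept, r columns NULL.
- l row (cust_id=6, seg=MT): no match → kept, r columns NULL.
- l row (cust_id=2, seg=QE): no match → kept, r columns NULL.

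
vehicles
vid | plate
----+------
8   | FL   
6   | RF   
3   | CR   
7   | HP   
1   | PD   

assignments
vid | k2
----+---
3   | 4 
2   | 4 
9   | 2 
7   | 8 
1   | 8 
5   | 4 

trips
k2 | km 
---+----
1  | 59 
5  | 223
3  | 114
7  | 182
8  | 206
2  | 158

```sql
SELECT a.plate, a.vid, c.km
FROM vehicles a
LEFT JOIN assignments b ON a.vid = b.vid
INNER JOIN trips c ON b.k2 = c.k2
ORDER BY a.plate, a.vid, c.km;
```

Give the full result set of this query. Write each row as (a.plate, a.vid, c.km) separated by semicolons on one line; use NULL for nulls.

Evaluate left to right. First `vehicles a LEFT JOIN assignments b` on vid: 5 row(s).
Then INNER JOIN `trips c` on k2: keep only rows whose b.k2 appears in c.

(HP, 7, 206); (PD, 1, 206)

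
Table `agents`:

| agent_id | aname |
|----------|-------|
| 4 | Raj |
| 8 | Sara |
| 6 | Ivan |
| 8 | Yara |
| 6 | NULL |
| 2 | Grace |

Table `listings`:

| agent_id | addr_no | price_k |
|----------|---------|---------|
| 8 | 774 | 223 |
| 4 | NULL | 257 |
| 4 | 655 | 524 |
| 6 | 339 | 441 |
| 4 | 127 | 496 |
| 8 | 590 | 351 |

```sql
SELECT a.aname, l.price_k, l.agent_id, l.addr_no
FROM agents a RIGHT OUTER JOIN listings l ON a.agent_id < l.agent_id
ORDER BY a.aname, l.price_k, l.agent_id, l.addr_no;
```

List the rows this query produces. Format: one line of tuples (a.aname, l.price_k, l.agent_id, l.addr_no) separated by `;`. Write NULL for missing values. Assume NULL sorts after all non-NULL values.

(Grace, 223, 8, 774); (Grace, 257, 4, NULL); (Grace, 351, 8, 590); (Grace, 441, 6, 339); (Grace, 496, 4, 127); (Grace, 524, 4, 655); (Ivan, 223, 8, 774); (Ivan, 351, 8, 590); (Raj, 223, 8, 774); (Raj, 351, 8, 590); (Raj, 441, 6, 339); (NULL, 223, 8, 774); (NULL, 351, 8, 590)

RIGHT JOIN keeps every row from `listings`; unmatched rows get NULL for `agents`'s columns.
Matching on a.agent_id < l.agent_id.
- agent_id=4: 3 matching l row(s), so 3 row(s) emitted.
- agent_id=8: no matching l row.
- agent_id=6: 2 matching l row(s), so 2 row(s) emitted.
- agent_id=8: no matching l row.
- agent_id=6: 2 matching l row(s), so 2 row(s) emitted.
- agent_id=2: 6 matching l row(s), so 6 row(s) emitted.
- every l row matched at least one a row.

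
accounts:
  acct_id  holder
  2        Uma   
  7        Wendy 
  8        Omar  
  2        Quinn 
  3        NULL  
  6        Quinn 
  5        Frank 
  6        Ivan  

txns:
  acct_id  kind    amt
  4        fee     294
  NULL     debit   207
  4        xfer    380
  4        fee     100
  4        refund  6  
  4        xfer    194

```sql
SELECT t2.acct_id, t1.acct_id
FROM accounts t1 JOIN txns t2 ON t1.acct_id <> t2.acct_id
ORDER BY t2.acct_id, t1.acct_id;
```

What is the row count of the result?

INNER JOIN keeps only pairs where the ON condition holds.
Matching on t1.acct_id <> t2.acct_id. A NULL in a compared column never satisfies the condition.
Matched pairs: 40.
Total: 40 rows.

40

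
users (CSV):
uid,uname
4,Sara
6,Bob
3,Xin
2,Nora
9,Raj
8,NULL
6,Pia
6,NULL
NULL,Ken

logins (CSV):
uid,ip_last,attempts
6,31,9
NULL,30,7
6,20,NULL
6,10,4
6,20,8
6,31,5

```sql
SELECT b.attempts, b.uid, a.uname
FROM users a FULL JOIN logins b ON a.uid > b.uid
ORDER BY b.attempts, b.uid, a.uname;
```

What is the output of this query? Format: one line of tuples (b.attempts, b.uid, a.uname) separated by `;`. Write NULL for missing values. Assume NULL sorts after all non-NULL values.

FULL OUTER JOIN keeps every row from both sides; unmatched rows get NULL for the other side's columns.
Matching on a.uid > b.uid. A NULL in a compared column never satisfies the condition.
- a row (uid=4): no match → kept, b columns NULL.
- a row (uid=6): no match → kept, b columns NULL.
- a row (uid=3): no match → kept, b columns NULL.
- a row (uid=2): no match → kept, b columns NULL.
- a row (uid=9): matches 5 b row(s) → 5 output row(s).
- a row (uid=8): matches 5 b row(s) → 5 output row(s).
- a row (uid=6): no match → kept, b columns NULL.
- a row (uid=6): no match → kept, b columns NULL.
- a row (uid=NULL): no match → kept, b columns NULL.
- plus 1 unmatched b row(s), each kept with NULL a columns.

(4, 6, Raj); (4, 6, NULL); (5, 6, Raj); (5, 6, NULL); (7, NULL, NULL); (8, 6, Raj); (8, 6, NULL); (9, 6, Raj); (9, 6, NULL); (NULL, 6, Raj); (NULL, 6, NULL); (NULL, NULL, Bob); (NULL, NULL, Ken); (NULL, NULL, Nora); (NULL, NULL, Pia); (NULL, NULL, Sara); (NULL, NULL, Xin); (NULL, NULL, NULL)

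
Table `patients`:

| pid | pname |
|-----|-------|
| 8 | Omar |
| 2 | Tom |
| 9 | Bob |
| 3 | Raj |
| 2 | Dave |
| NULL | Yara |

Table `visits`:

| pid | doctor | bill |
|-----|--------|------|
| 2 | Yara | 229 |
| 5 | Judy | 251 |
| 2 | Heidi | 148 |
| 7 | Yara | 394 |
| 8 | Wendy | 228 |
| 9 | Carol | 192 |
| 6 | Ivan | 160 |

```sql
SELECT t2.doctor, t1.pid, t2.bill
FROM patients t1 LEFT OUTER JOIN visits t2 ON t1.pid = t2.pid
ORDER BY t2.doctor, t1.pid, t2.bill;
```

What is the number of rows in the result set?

8

LEFT JOIN keeps every row from `patients`; unmatched rows get NULL for `visits`'s columns.
Matching on t1.pid = t2.pid. A NULL in a compared column never satisfies the condition.
Matched pairs: 6; unmatched t1 rows kept: 2.
Total: 6 matched + 2 padded = 8 rows.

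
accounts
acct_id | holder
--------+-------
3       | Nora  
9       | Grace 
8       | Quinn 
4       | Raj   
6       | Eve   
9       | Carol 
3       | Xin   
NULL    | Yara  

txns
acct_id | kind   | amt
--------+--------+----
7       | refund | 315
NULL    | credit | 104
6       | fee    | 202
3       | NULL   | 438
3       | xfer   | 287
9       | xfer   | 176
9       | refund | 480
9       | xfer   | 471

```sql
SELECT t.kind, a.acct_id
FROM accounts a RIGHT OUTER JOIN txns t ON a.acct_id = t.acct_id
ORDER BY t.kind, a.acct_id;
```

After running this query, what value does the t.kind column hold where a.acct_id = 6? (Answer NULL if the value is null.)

RIGHT JOIN keeps every row from `txns`; unmatched rows get NULL for `accounts`'s columns.
Matching on a.acct_id = t.acct_id. A NULL in a compared column never satisfies the condition.
- a row (acct_id=3): matches 2 t row(s) → 2 output row(s).
- a row (acct_id=9): matches 3 t row(s) → 3 output row(s).
- a row (acct_id=8): no match.
- a row (acct_id=4): no match.
- a row (acct_id=6): matches 1 t row(s) → 1 output row(s).
- a row (acct_id=9): matches 3 t row(s) → 3 output row(s).
- a row (acct_id=3): matches 2 t row(s) → 2 output row(s).
- a row (acct_id=NULL): no match.
- plus 2 unmatched t row(s), each kept with NULL a columns.

fee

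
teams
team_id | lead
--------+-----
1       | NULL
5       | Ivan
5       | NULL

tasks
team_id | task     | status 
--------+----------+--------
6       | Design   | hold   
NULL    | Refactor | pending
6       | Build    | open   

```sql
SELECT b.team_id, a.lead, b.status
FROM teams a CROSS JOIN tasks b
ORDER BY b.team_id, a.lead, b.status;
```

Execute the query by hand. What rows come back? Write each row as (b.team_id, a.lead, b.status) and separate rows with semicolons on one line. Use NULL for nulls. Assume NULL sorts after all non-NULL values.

(6, Ivan, hold); (6, Ivan, open); (6, NULL, hold); (6, NULL, hold); (6, NULL, open); (6, NULL, open); (NULL, Ivan, pending); (NULL, NULL, pending); (NULL, NULL, pending)

CROSS JOIN pairs every row of `teams` with every row of `tasks`: 3 × 3 = 9 rows.
After projecting and ordering:
b.team_id | a.lead | b.status
6 | Ivan | hold
6 | Ivan | open
6 | NULL | hold
6 | NULL | hold
6 | NULL | open
6 | NULL | open
NULL | Ivan | pending
NULL | NULL | pending
NULL | NULL | pending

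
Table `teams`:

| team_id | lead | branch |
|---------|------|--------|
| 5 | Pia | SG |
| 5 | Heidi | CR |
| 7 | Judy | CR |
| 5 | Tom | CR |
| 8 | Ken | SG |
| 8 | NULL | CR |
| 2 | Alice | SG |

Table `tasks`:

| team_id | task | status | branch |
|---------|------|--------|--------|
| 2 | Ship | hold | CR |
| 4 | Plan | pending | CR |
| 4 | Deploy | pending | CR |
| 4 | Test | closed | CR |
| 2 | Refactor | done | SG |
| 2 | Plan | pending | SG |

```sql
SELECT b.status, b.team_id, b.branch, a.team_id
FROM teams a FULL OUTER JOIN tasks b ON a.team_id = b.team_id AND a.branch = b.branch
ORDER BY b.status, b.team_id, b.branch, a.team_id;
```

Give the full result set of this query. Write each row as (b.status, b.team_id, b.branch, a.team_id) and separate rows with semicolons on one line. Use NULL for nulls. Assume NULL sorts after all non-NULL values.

FULL OUTER JOIN keeps every row from both sides; unmatched rows get NULL for the other side's columns.
Matching on a.team_id = b.team_id AND a.branch = b.branch.
- a row (team_id=5, branch=SG): no match → kept, b columns NULL.
- a row (team_id=5, branch=CR): no match → kept, b columns NULL.
- a row (team_id=7, branch=CR): no match → kept, b columns NULL.
- a row (team_id=5, branch=CR): no match → kept, b columns NULL.
- a row (team_id=8, branch=SG): no match → kept, b columns NULL.
- a row (team_id=8, branch=CR): no match → kept, b columns NULL.
- a row (team_id=2, branch=SG): matches 2 b row(s) → 2 output row(s).
- 4 row(s) from b found no a partner → padded with NULL.

(closed, 4, CR, NULL); (done, 2, SG, 2); (hold, 2, CR, NULL); (pending, 2, SG, 2); (pending, 4, CR, NULL); (pending, 4, CR, NULL); (NULL, NULL, NULL, 5); (NULL, NULL, NULL, 5); (NULL, NULL, NULL, 5); (NULL, NULL, NULL, 7); (NULL, NULL, NULL, 8); (NULL, NULL, NULL, 8)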